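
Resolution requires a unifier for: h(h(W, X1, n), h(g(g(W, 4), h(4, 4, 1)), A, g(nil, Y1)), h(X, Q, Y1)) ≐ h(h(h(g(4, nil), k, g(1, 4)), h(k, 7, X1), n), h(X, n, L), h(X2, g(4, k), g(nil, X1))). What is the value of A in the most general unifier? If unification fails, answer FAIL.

Decompose h/3: h(W, X1, n) ≐ h(h(g(4, nil), k, g(1, 4)), h(k, 7, X1), n),  h(g(g(W, 4), h(4, 4, 1)), A, g(nil, Y1)) ≐ h(X, n, L),  h(X, Q, Y1) ≐ h(X2, g(4, k), g(nil, X1)).
Decompose h/3: W ≐ h(g(4, nil), k, g(1, 4)),  X1 ≐ h(k, 7, X1),  n ≐ n.
Bind W := h(g(4, nil), k, g(1, 4)); substituting into the one remaining equation that mentions W gives: h(g(g(h(g(4, nil), k, g(1, 4)), 4), h(4, 4, 1)), A, g(nil, Y1)) ≐ h(X, n, L).
Occurs check fails: X1 occurs in h(k, 7, X1); the equation X1 ≐ h(k, 7, X1) has no finite solution.

FAIL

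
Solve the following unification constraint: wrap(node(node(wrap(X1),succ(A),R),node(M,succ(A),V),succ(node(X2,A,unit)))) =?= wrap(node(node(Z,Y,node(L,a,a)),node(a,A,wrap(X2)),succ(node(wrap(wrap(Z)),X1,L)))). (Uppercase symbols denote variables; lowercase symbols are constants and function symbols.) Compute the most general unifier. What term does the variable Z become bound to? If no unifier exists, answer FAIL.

Decompose wrap/1: node(node(wrap(X1),succ(A),R),node(M,succ(A),V),succ(node(X2,A,unit))) =?= node(node(Z,Y,node(L,a,a)),node(a,A,wrap(X2)),succ(node(wrap(wrap(Z)),X1,L))).
Decompose node/3: node(wrap(X1),succ(A),R) =?= node(Z,Y,node(L,a,a)),  node(M,succ(A),V) =?= node(a,A,wrap(X2)),  succ(node(X2,A,unit)) =?= succ(node(wrap(wrap(Z)),X1,L)).
Decompose node/3: wrap(X1) =?= Z,  succ(A) =?= Y,  R =?= node(L,a,a).
Bind Z := wrap(X1); substituting into the one remaining equation that mentions Z gives: succ(node(X2,A,unit)) =?= succ(node(wrap(wrap(wrap(X1))),X1,L)).
Bind Y := succ(A); no other remaining equation mentions Y.
Bind R := node(L,a,a); no other remaining equation mentions R.
Decompose node/3: M =?= a,  succ(A) =?= A,  V =?= wrap(X2).
Bind M := a; no other remaining equation mentions M.
Occurs check fails: A occurs in succ(A); the equation A =?= succ(A) has no finite solution.

FAIL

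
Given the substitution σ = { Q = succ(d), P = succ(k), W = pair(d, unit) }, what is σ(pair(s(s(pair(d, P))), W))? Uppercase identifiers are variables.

Replace each occurrence of P with succ(k).
Replace each occurrence of W with pair(d, unit).
Result: pair(s(s(pair(d, succ(k)))), pair(d, unit)).

pair(s(s(pair(d, succ(k)))), pair(d, unit))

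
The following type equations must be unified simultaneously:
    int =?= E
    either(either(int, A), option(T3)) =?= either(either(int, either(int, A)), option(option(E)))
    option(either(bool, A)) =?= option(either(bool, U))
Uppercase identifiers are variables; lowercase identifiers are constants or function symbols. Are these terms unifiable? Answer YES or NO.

NO

Bind E := int; substituting into the one remaining equation that mentions E gives: either(either(int, A), option(T3)) =?= either(either(int, either(int, A)), option(option(int))).
Decompose either/2: either(int, A) =?= either(int, either(int, A)),  option(T3) =?= option(option(int)).
Decompose either/2: int =?= int,  A =?= either(int, A).
Delete trivial equation int =?= int.
Occurs check fails: A occurs in either(int, A); the equation A =?= either(int, A) has no finite solution.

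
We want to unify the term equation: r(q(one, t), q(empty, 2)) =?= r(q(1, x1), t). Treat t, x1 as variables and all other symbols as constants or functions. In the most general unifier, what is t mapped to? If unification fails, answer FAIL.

FAIL

Decompose r/2: q(one, t) =?= q(1, x1),  q(empty, 2) =?= t.
Decompose q/2: one =?= 1,  t =?= x1.
Clash: constants one and 1 differ; no unifier exists.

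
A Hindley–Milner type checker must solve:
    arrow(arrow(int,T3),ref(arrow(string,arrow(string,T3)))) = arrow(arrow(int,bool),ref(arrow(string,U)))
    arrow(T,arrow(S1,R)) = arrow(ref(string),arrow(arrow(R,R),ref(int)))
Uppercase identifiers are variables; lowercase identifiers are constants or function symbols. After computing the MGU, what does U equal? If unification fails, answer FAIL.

Decompose arrow/2: arrow(int,T3) = arrow(int,bool),  ref(arrow(string,arrow(string,T3))) = ref(arrow(string,U)).
Decompose arrow/2: int = int,  T3 = bool.
Delete trivial equation int = int.
Bind T3 := bool; substituting into the one remaining equation that mentions T3 gives: ref(arrow(string,arrow(string,bool))) = ref(arrow(string,U)).
Decompose ref/1: arrow(string,arrow(string,bool)) = arrow(string,U).
Decompose arrow/2: string = string,  arrow(string,bool) = U.
Delete trivial equation string = string.
Bind U := arrow(string,bool); no other remaining equation mentions U.
Decompose arrow/2: T = ref(string),  arrow(S1,R) = arrow(arrow(R,R),ref(int)).
Bind T := ref(string); no other remaining equation mentions T.
Decompose arrow/2: S1 = arrow(R,R),  R = ref(int).
Bind S1 := arrow(R,R); no other remaining equation mentions S1.
Bind R := ref(int). Substituting into the earlier binding gives S1 := arrow(ref(int),ref(int)).
MGU = { T3 -> bool, U -> arrow(string,bool), T -> ref(string), S1 -> arrow(ref(int),ref(int)), R -> ref(int) }, so U -> arrow(string,bool).

arrow(string,bool)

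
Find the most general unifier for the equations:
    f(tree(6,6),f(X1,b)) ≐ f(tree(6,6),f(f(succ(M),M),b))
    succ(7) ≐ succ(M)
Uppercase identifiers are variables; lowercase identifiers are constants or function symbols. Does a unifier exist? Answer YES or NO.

Decompose f/2: tree(6,6) ≐ tree(6,6),  f(X1,b) ≐ f(f(succ(M),M),b).
Delete trivial equation tree(6,6) ≐ tree(6,6).
Decompose f/2: X1 ≐ f(succ(M),M),  b ≐ b.
Bind X1 := f(succ(M),M); no other remaining equation mentions X1.
Delete trivial equation b ≐ b.
Decompose succ/1: 7 ≐ M.
Bind M := 7. Substituting into the earlier binding gives X1 := f(succ(7),7).
No equations remain and no clash or occurs-check failure arose, so a unifier exists.

YES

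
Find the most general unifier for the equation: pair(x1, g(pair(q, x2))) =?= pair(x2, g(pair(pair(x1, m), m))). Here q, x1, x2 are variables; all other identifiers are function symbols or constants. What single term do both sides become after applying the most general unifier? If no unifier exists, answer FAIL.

pair(m, g(pair(pair(m, m), m)))

Decompose pair/2: x1 =?= x2,  g(pair(q, x2)) =?= g(pair(pair(x1, m), m)).
Bind x1 := x2; substituting into the remaining equation gives: g(pair(q, x2)) =?= g(pair(pair(x2, m), m)).
Decompose g/1: pair(q, x2) =?= pair(pair(x2, m), m).
Decompose pair/2: q =?= pair(x2, m),  x2 =?= m.
Bind q := pair(x2, m); no other remaining equation mentions q.
Bind x2 := m. Substituting into the earlier bindings gives x1 := m, q := pair(m, m).
Applying the MGU to either side gives pair(m, g(pair(pair(m, m), m))).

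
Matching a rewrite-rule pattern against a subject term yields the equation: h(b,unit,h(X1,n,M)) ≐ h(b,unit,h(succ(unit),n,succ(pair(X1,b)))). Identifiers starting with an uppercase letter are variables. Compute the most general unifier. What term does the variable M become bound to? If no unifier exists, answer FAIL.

succ(pair(succ(unit),b))

Decompose h/3: b ≐ b,  unit ≐ unit,  h(X1,n,M) ≐ h(succ(unit),n,succ(pair(X1,b))).
Delete trivial equation b ≐ b.
Delete trivial equation unit ≐ unit.
Decompose h/3: X1 ≐ succ(unit),  n ≐ n,  M ≐ succ(pair(X1,b)).
Bind X1 := succ(unit); substituting into the one remaining equation that mentions X1 gives: M ≐ succ(pair(succ(unit),b)).
Delete trivial equation n ≐ n.
Bind M := succ(pair(succ(unit),b)).
MGU = { X1 := succ(unit), M := succ(pair(succ(unit),b)) }, so M := succ(pair(succ(unit),b)).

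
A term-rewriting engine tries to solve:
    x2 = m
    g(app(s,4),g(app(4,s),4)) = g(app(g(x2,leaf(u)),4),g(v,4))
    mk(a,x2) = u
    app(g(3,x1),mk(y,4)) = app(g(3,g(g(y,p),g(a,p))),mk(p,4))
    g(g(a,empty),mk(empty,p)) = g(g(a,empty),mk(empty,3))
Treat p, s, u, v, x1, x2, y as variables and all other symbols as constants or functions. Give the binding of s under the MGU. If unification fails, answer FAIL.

g(m,leaf(mk(a,m)))

Bind x2 := m; substituting into the 2 remaining equations that mention x2 gives: g(app(s,4),g(app(4,s),4)) = g(app(g(m,leaf(u)),4),g(v,4)),  mk(a,m) = u.
Decompose g/2: app(s,4) = app(g(m,leaf(u)),4),  g(app(4,s),4) = g(v,4).
Decompose app/2: s = g(m,leaf(u)),  4 = 4.
Bind s := g(m,leaf(u)); substituting into the one remaining equation that mentions s gives: g(app(4,g(m,leaf(u))),4) = g(v,4).
Delete trivial equation 4 = 4.
Decompose g/2: app(4,g(m,leaf(u))) = v,  4 = 4.
Bind v := app(4,g(m,leaf(u))); no other remaining equation mentions v.
Delete trivial equation 4 = 4.
Bind u := mk(a,m); no other remaining equation mentions u. Substituting into the earlier bindings gives s := g(m,leaf(mk(a,m))), v := app(4,g(m,leaf(mk(a,m)))).
Decompose app/2: g(3,x1) = g(3,g(g(y,p),g(a,p))),  mk(y,4) = mk(p,4).
Decompose g/2: 3 = 3,  x1 = g(g(y,p),g(a,p)).
Delete trivial equation 3 = 3.
Bind x1 := g(g(y,p),g(a,p)); no other remaining equation mentions x1.
Decompose mk/2: y = p,  4 = 4.
Bind y := p; no other remaining equation mentions y. Substituting into the earlier binding gives x1 := g(g(p,p),g(a,p)).
Delete trivial equation 4 = 4.
Decompose g/2: g(a,empty) = g(a,empty),  mk(empty,p) = mk(empty,3).
Delete trivial equation g(a,empty) = g(a,empty).
Decompose mk/2: empty = empty,  p = 3.
Delete trivial equation empty = empty.
Bind p := 3. Substituting into the earlier bindings gives x1 := g(g(3,3),g(a,3)), y := 3.
MGU = { x2 -> m, s -> g(m,leaf(mk(a,m))), v -> app(4,g(m,leaf(mk(a,m)))), u -> mk(a,m), x1 -> g(g(3,3),g(a,3)), y -> 3, p -> 3 }, so s -> g(m,leaf(mk(a,m))).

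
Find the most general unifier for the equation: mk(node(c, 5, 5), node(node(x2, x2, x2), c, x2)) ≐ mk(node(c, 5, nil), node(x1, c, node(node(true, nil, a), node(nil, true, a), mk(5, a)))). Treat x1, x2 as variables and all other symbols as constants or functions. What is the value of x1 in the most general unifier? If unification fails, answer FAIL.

FAIL

Decompose mk/2: node(c, 5, 5) ≐ node(c, 5, nil),  node(node(x2, x2, x2), c, x2) ≐ node(x1, c, node(node(true, nil, a), node(nil, true, a), mk(5, a))).
Decompose node/3: c ≐ c,  5 ≐ 5,  5 ≐ nil.
Delete trivial equation c ≐ c.
Delete trivial equation 5 ≐ 5.
Clash: constants 5 and nil differ; no unifier exists.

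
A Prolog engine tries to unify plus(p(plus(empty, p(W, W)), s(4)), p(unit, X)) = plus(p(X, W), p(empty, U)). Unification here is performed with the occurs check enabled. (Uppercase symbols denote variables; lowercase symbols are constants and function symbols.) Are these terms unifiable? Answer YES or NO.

Decompose plus/2: p(plus(empty, p(W, W)), s(4)) = p(X, W),  p(unit, X) = p(empty, U).
Decompose p/2: plus(empty, p(W, W)) = X,  s(4) = W.
Bind X := plus(empty, p(W, W)); substituting into the one remaining equation that mentions X gives: p(unit, plus(empty, p(W, W))) = p(empty, U).
Bind W := s(4); substituting into the remaining equation gives: p(unit, plus(empty, p(s(4), s(4)))) = p(empty, U). Substituting into the earlier binding gives X := plus(empty, p(s(4), s(4))).
Decompose p/2: unit = empty,  plus(empty, p(s(4), s(4))) = U.
Clash: constants unit and empty differ; no unifier exists.

NO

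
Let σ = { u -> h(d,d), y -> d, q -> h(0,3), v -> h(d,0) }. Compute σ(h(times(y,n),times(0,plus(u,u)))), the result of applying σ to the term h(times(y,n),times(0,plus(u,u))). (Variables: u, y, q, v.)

h(times(d,n),times(0,plus(h(d,d),h(d,d))))

Replace each occurrence of u with h(d,d).
Replace each occurrence of y with d.
Result: h(times(d,n),times(0,plus(h(d,d),h(d,d)))).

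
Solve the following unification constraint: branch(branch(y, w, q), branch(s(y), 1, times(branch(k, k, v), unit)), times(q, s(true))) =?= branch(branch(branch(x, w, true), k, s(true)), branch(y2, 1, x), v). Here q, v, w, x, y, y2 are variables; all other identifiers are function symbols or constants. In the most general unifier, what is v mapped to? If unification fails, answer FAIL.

Decompose branch/3: branch(y, w, q) =?= branch(branch(x, w, true), k, s(true)),  branch(s(y), 1, times(branch(k, k, v), unit)) =?= branch(y2, 1, x),  times(q, s(true)) =?= v.
Decompose branch/3: y =?= branch(x, w, true),  w =?= k,  q =?= s(true).
Bind y := branch(x, w, true); substituting into the one remaining equation that mentions y gives: branch(s(branch(x, w, true)), 1, times(branch(k, k, v), unit)) =?= branch(y2, 1, x).
Bind w := k; substituting into the one remaining equation that mentions w gives: branch(s(branch(x, k, true)), 1, times(branch(k, k, v), unit)) =?= branch(y2, 1, x). Substituting into the earlier binding gives y := branch(x, k, true).
Bind q := s(true); substituting into the one remaining equation that mentions q gives: times(s(true), s(true)) =?= v.
Decompose branch/3: s(branch(x, k, true)) =?= y2,  1 =?= 1,  times(branch(k, k, v), unit) =?= x.
Bind y2 := s(branch(x, k, true)); no other remaining equation mentions y2.
Delete trivial equation 1 =?= 1.
Bind x := times(branch(k, k, v), unit); no other remaining equation mentions x. Substituting into the earlier bindings gives y := branch(times(branch(k, k, v), unit), k, true), y2 := s(branch(times(branch(k, k, v), unit), k, true)).
Bind v := times(s(true), s(true)). Substituting into the earlier bindings gives y := branch(times(branch(k, k, times(s(true), s(true))), unit), k, true), y2 := s(branch(times(branch(k, k, times(s(true), s(true))), unit), k, true)), x := times(branch(k, k, times(s(true), s(true))), unit).
MGU = { y -> branch(times(branch(k, k, times(s(true), s(true))), unit), k, true), w -> k, q -> s(true), y2 -> s(branch(times(branch(k, k, times(s(true), s(true))), unit), k, true)), x -> times(branch(k, k, times(s(true), s(true))), unit), v -> times(s(true), s(true)) }, so v -> times(s(true), s(true)).

times(s(true), s(true))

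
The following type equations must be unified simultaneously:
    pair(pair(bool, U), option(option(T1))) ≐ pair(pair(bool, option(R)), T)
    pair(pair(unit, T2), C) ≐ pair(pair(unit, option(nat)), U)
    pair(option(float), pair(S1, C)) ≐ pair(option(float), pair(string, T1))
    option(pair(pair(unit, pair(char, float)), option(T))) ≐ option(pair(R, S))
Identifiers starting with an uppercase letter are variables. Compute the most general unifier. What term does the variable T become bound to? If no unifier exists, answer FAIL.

Decompose pair/2: pair(bool, U) ≐ pair(bool, option(R)),  option(option(T1)) ≐ T.
Decompose pair/2: bool ≐ bool,  U ≐ option(R).
Delete trivial equation bool ≐ bool.
Bind U := option(R); substituting into the one remaining equation that mentions U gives: pair(pair(unit, T2), C) ≐ pair(pair(unit, option(nat)), option(R)).
Bind T := option(option(T1)); substituting into the one remaining equation that mentions T gives: option(pair(pair(unit, pair(char, float)), option(option(option(T1))))) ≐ option(pair(R, S)).
Decompose pair/2: pair(unit, T2) ≐ pair(unit, option(nat)),  C ≐ option(R).
Decompose pair/2: unit ≐ unit,  T2 ≐ option(nat).
Delete trivial equation unit ≐ unit.
Bind T2 := option(nat); no other remaining equation mentions T2.
Bind C := option(R); substituting into the one remaining equation that mentions C gives: pair(option(float), pair(S1, option(R))) ≐ pair(option(float), pair(string, T1)).
Decompose pair/2: option(float) ≐ option(float),  pair(S1, option(R)) ≐ pair(string, T1).
Delete trivial equation option(float) ≐ option(float).
Decompose pair/2: S1 ≐ string,  option(R) ≐ T1.
Bind S1 := string; no other remaining equation mentions S1.
Bind T1 := option(R); substituting into the remaining equation gives: option(pair(pair(unit, pair(char, float)), option(option(option(option(R)))))) ≐ option(pair(R, S)). Substituting into the earlier binding gives T := option(option(option(R))).
Decompose option/1: pair(pair(unit, pair(char, float)), option(option(option(option(R))))) ≐ pair(R, S).
Decompose pair/2: pair(unit, pair(char, float)) ≐ R,  option(option(option(option(R)))) ≐ S.
Bind R := pair(unit, pair(char, float)); substituting into the remaining equation gives: option(option(option(option(pair(unit, pair(char, float)))))) ≐ S. Substituting into the earlier bindings gives U := option(pair(unit, pair(char, float))), T := option(option(option(pair(unit, pair(char, float))))), C := option(pair(unit, pair(char, float))), T1 := option(pair(unit, pair(char, float))).
Bind S := option(option(option(option(pair(unit, pair(char, float)))))).
MGU = { U := option(pair(unit, pair(char, float))), T := option(option(option(pair(unit, pair(char, float))))), T2 := option(nat), C := option(pair(unit, pair(char, float))), S1 := string, T1 := option(pair(unit, pair(char, float))), R := pair(unit, pair(char, float)), S := option(option(option(option(pair(unit, pair(char, float)))))) }, so T := option(option(option(pair(unit, pair(char, float))))).

option(option(option(pair(unit, pair(char, float)))))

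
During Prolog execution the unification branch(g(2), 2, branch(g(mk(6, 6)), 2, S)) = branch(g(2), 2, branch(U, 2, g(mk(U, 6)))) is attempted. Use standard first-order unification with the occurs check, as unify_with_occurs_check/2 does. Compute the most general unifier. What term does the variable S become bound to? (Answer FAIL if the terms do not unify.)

g(mk(g(mk(6, 6)), 6))

Decompose branch/3: g(2) = g(2),  2 = 2,  branch(g(mk(6, 6)), 2, S) = branch(U, 2, g(mk(U, 6))).
Delete trivial equation g(2) = g(2).
Delete trivial equation 2 = 2.
Decompose branch/3: g(mk(6, 6)) = U,  2 = 2,  S = g(mk(U, 6)).
Bind U := g(mk(6, 6)); substituting into the one remaining equation that mentions U gives: S = g(mk(g(mk(6, 6)), 6)).
Delete trivial equation 2 = 2.
Bind S := g(mk(g(mk(6, 6)), 6)).
MGU = { U = g(mk(6, 6)), S = g(mk(g(mk(6, 6)), 6)) }, so S = g(mk(g(mk(6, 6)), 6)).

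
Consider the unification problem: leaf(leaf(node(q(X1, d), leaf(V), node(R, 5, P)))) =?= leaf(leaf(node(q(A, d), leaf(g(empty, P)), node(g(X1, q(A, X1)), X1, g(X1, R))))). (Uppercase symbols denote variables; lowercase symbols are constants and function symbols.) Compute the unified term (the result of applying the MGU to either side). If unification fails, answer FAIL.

Decompose leaf/1: leaf(node(q(X1, d), leaf(V), node(R, 5, P))) =?= leaf(node(q(A, d), leaf(g(empty, P)), node(g(X1, q(A, X1)), X1, g(X1, R)))).
Decompose leaf/1: node(q(X1, d), leaf(V), node(R, 5, P)) =?= node(q(A, d), leaf(g(empty, P)), node(g(X1, q(A, X1)), X1, g(X1, R))).
Decompose node/3: q(X1, d) =?= q(A, d),  leaf(V) =?= leaf(g(empty, P)),  node(R, 5, P) =?= node(g(X1, q(A, X1)), X1, g(X1, R)).
Decompose q/2: X1 =?= A,  d =?= d.
Bind X1 := A; substituting into the one remaining equation that mentions X1 gives: node(R, 5, P) =?= node(g(A, q(A, A)), A, g(A, R)).
Delete trivial equation d =?= d.
Decompose leaf/1: V =?= g(empty, P).
Bind V := g(empty, P); no other remaining equation mentions V.
Decompose node/3: R =?= g(A, q(A, A)),  5 =?= A,  P =?= g(A, R).
Bind R := g(A, q(A, A)); substituting into the one remaining equation that mentions R gives: P =?= g(A, g(A, q(A, A))).
Bind A := 5; substituting into the remaining equation gives: P =?= g(5, g(5, q(5, 5))). Substituting into the earlier bindings gives X1 := 5, R := g(5, q(5, 5)).
Bind P := g(5, g(5, q(5, 5))). Substituting into the earlier binding gives V := g(empty, g(5, g(5, q(5, 5)))).
Applying the MGU to either side gives leaf(leaf(node(q(5, d), leaf(g(empty, g(5, g(5, q(5, 5))))), node(g(5, q(5, 5)), 5, g(5, g(5, q(5, 5))))))).

leaf(leaf(node(q(5, d), leaf(g(empty, g(5, g(5, q(5, 5))))), node(g(5, q(5, 5)), 5, g(5, g(5, q(5, 5)))))))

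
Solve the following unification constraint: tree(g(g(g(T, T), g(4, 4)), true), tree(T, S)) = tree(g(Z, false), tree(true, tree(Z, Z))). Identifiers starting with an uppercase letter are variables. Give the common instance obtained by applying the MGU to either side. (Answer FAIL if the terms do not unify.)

FAIL

Decompose tree/2: g(g(g(T, T), g(4, 4)), true) = g(Z, false),  tree(T, S) = tree(true, tree(Z, Z)).
Decompose g/2: g(g(T, T), g(4, 4)) = Z,  true = false.
Bind Z := g(g(T, T), g(4, 4)); substituting into the one remaining equation that mentions Z gives: tree(T, S) = tree(true, tree(g(g(T, T), g(4, 4)), g(g(T, T), g(4, 4)))).
Clash: constants true and false differ; no unifier exists.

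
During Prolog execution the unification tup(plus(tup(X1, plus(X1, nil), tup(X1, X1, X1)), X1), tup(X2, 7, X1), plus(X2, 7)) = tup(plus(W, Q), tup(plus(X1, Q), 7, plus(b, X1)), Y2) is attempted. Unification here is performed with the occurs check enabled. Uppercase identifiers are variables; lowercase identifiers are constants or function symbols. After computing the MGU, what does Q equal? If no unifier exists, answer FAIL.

FAIL

Decompose tup/3: plus(tup(X1, plus(X1, nil), tup(X1, X1, X1)), X1) = plus(W, Q),  tup(X2, 7, X1) = tup(plus(X1, Q), 7, plus(b, X1)),  plus(X2, 7) = Y2.
Decompose plus/2: tup(X1, plus(X1, nil), tup(X1, X1, X1)) = W,  X1 = Q.
Bind W := tup(X1, plus(X1, nil), tup(X1, X1, X1)); no other remaining equation mentions W.
Bind X1 := Q; substituting into the one remaining equation that mentions X1 gives: tup(X2, 7, Q) = tup(plus(Q, Q), 7, plus(b, Q)). Substituting into the earlier binding gives W := tup(Q, plus(Q, nil), tup(Q, Q, Q)).
Decompose tup/3: X2 = plus(Q, Q),  7 = 7,  Q = plus(b, Q).
Bind X2 := plus(Q, Q); substituting into the one remaining equation that mentions X2 gives: plus(plus(Q, Q), 7) = Y2.
Delete trivial equation 7 = 7.
Occurs check fails: Q occurs in plus(b, Q); the equation Q = plus(b, Q) has no finite solution.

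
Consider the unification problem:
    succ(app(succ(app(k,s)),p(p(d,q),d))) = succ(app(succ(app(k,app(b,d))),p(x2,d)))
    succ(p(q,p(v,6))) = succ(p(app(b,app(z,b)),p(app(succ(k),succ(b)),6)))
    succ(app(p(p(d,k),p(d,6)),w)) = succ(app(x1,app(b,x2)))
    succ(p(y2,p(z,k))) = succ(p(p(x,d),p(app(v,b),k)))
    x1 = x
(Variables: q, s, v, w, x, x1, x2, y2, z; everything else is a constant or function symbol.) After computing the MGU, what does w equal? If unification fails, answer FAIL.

Decompose succ/1: app(succ(app(k,s)),p(p(d,q),d)) = app(succ(app(k,app(b,d))),p(x2,d)).
Decompose app/2: succ(app(k,s)) = succ(app(k,app(b,d))),  p(p(d,q),d) = p(x2,d).
Decompose succ/1: app(k,s) = app(k,app(b,d)).
Decompose app/2: k = k,  s = app(b,d).
Delete trivial equation k = k.
Bind s := app(b,d); no other remaining equation mentions s.
Decompose p/2: p(d,q) = x2,  d = d.
Bind x2 := p(d,q); substituting into the one remaining equation that mentions x2 gives: succ(app(p(p(d,k),p(d,6)),w)) = succ(app(x1,app(b,p(d,q)))).
Delete trivial equation d = d.
Decompose succ/1: p(q,p(v,6)) = p(app(b,app(z,b)),p(app(succ(k),succ(b)),6)).
Decompose p/2: q = app(b,app(z,b)),  p(v,6) = p(app(succ(k),succ(b)),6).
Bind q := app(b,app(z,b)); substituting into the one remaining equation that mentions q gives: succ(app(p(p(d,k),p(d,6)),w)) = succ(app(x1,app(b,p(d,app(b,app(z,b)))))). Substituting into the earlier binding gives x2 := p(d,app(b,app(z,b))).
Decompose p/2: v = app(succ(k),succ(b)),  6 = 6.
Bind v := app(succ(k),succ(b)); substituting into the one remaining equation that mentions v gives: succ(p(y2,p(z,k))) = succ(p(p(x,d),p(app(app(succ(k),succ(b)),b),k))).
Delete trivial equation 6 = 6.
Decompose succ/1: app(p(p(d,k),p(d,6)),w) = app(x1,app(b,p(d,app(b,app(z,b))))).
Decompose app/2: p(p(d,k),p(d,6)) = x1,  w = app(b,p(d,app(b,app(z,b)))).
Bind x1 := p(p(d,k),p(d,6)); substituting into the one remaining equation that mentions x1 gives: p(p(d,k),p(d,6)) = x.
Bind w := app(b,p(d,app(b,app(z,b)))); no other remaining equation mentions w.
Decompose succ/1: p(y2,p(z,k)) = p(p(x,d),p(app(app(succ(k),succ(b)),b),k)).
Decompose p/2: y2 = p(x,d),  p(z,k) = p(app(app(succ(k),succ(b)),b),k).
Bind y2 := p(x,d); no other remaining equation mentions y2.
Decompose p/2: z = app(app(succ(k),succ(b)),b),  k = k.
Bind z := app(app(succ(k),succ(b)),b); no other remaining equation mentions z. Substituting into the earlier bindings gives x2 := p(d,app(b,app(app(app(succ(k),succ(b)),b),b))), q := app(b,app(app(app(succ(k),succ(b)),b),b)), w := app(b,p(d,app(b,app(app(app(succ(k),succ(b)),b),b)))).
Delete trivial equation k = k.
Bind x := p(p(d,k),p(d,6)). Substituting into the earlier binding gives y2 := p(p(p(d,k),p(d,6)),d).
MGU = { s ↦ app(b,d), x2 ↦ p(d,app(b,app(app(app(succ(k),succ(b)),b),b))), q ↦ app(b,app(app(app(succ(k),succ(b)),b),b)), v ↦ app(succ(k),succ(b)), x1 ↦ p(p(d,k),p(d,6)), w ↦ app(b,p(d,app(b,app(app(app(succ(k),succ(b)),b),b)))), y2 ↦ p(p(p(d,k),p(d,6)),d), z ↦ app(app(succ(k),succ(b)),b), x ↦ p(p(d,k),p(d,6)) }, so w ↦ app(b,p(d,app(b,app(app(app(succ(k),succ(b)),b),b)))).

app(b,p(d,app(b,app(app(app(succ(k),succ(b)),b),b))))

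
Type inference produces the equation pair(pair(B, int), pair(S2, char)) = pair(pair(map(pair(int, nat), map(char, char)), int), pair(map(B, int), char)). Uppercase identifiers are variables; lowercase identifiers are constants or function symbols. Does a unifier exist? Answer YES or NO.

YES

Decompose pair/2: pair(B, int) = pair(map(pair(int, nat), map(char, char)), int),  pair(S2, char) = pair(map(B, int), char).
Decompose pair/2: B = map(pair(int, nat), map(char, char)),  int = int.
Bind B := map(pair(int, nat), map(char, char)); substituting into the one remaining equation that mentions B gives: pair(S2, char) = pair(map(map(pair(int, nat), map(char, char)), int), char).
Delete trivial equation int = int.
Decompose pair/2: S2 = map(map(pair(int, nat), map(char, char)), int),  char = char.
Bind S2 := map(map(pair(int, nat), map(char, char)), int); no other remaining equation mentions S2.
Delete trivial equation char = char.
No equations remain and no clash or occurs-check failure arose, so a unifier exists.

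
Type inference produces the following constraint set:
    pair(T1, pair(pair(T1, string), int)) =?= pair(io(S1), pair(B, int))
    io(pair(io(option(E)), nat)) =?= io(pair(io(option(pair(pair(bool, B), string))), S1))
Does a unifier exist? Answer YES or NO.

YES

Decompose pair/2: T1 =?= io(S1),  pair(pair(T1, string), int) =?= pair(B, int).
Bind T1 := io(S1); substituting into the one remaining equation that mentions T1 gives: pair(pair(io(S1), string), int) =?= pair(B, int).
Decompose pair/2: pair(io(S1), string) =?= B,  int =?= int.
Bind B := pair(io(S1), string); substituting into the one remaining equation that mentions B gives: io(pair(io(option(E)), nat)) =?= io(pair(io(option(pair(pair(bool, pair(io(S1), string)), string))), S1)).
Delete trivial equation int =?= int.
Decompose io/1: pair(io(option(E)), nat) =?= pair(io(option(pair(pair(bool, pair(io(S1), string)), string))), S1).
Decompose pair/2: io(option(E)) =?= io(option(pair(pair(bool, pair(io(S1), string)), string))),  nat =?= S1.
Decompose io/1: option(E) =?= option(pair(pair(bool, pair(io(S1), string)), string)).
Decompose option/1: E =?= pair(pair(bool, pair(io(S1), string)), string).
Bind E := pair(pair(bool, pair(io(S1), string)), string); no other remaining equation mentions E.
Bind S1 := nat. Substituting into the earlier bindings gives T1 := io(nat), B := pair(io(nat), string), E := pair(pair(bool, pair(io(nat), string)), string).
No equations remain and no clash or occurs-check failure arose, so a unifier exists.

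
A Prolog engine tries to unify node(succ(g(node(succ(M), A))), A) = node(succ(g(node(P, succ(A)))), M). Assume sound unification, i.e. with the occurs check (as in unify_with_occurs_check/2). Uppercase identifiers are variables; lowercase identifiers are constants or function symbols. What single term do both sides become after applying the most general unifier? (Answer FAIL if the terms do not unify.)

Decompose node/2: succ(g(node(succ(M), A))) = succ(g(node(P, succ(A)))),  A = M.
Decompose succ/1: g(node(succ(M), A)) = g(node(P, succ(A))).
Decompose g/1: node(succ(M), A) = node(P, succ(A)).
Decompose node/2: succ(M) = P,  A = succ(A).
Bind P := succ(M); no other remaining equation mentions P.
Occurs check fails: A occurs in succ(A); the equation A = succ(A) has no finite solution.

FAIL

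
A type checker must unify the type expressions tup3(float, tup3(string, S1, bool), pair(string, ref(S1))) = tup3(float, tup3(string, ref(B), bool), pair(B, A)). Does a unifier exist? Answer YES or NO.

YES

Decompose tup3/3: float = float,  tup3(string, S1, bool) = tup3(string, ref(B), bool),  pair(string, ref(S1)) = pair(B, A).
Delete trivial equation float = float.
Decompose tup3/3: string = string,  S1 = ref(B),  bool = bool.
Delete trivial equation string = string.
Bind S1 := ref(B); substituting into the one remaining equation that mentions S1 gives: pair(string, ref(ref(B))) = pair(B, A).
Delete trivial equation bool = bool.
Decompose pair/2: string = B,  ref(ref(B)) = A.
Bind B := string; substituting into the remaining equation gives: ref(ref(string)) = A. Substituting into the earlier binding gives S1 := ref(string).
Bind A := ref(ref(string)).
No equations remain and no clash or occurs-check failure arose, so a unifier exists.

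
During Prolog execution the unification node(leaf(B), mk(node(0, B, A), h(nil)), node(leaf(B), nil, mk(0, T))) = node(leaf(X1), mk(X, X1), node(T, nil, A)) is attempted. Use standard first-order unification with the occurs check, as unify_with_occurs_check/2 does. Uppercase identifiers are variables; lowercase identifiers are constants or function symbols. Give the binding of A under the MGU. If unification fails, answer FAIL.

mk(0, leaf(h(nil)))

Decompose node/3: leaf(B) = leaf(X1),  mk(node(0, B, A), h(nil)) = mk(X, X1),  node(leaf(B), nil, mk(0, T)) = node(T, nil, A).
Decompose leaf/1: B = X1.
Bind B := X1; substituting into the remaining equations gives: mk(node(0, X1, A), h(nil)) = mk(X, X1),  node(leaf(X1), nil, mk(0, T)) = node(T, nil, A).
Decompose mk/2: node(0, X1, A) = X,  h(nil) = X1.
Bind X := node(0, X1, A); no other remaining equation mentions X.
Bind X1 := h(nil); substituting into the remaining equation gives: node(leaf(h(nil)), nil, mk(0, T)) = node(T, nil, A). Substituting into the earlier bindings gives B := h(nil), X := node(0, h(nil), A).
Decompose node/3: leaf(h(nil)) = T,  nil = nil,  mk(0, T) = A.
Bind T := leaf(h(nil)); substituting into the one remaining equation that mentions T gives: mk(0, leaf(h(nil))) = A.
Delete trivial equation nil = nil.
Bind A := mk(0, leaf(h(nil))). Substituting into the earlier binding gives X := node(0, h(nil), mk(0, leaf(h(nil)))).
MGU = { B = h(nil), X = node(0, h(nil), mk(0, leaf(h(nil)))), X1 = h(nil), T = leaf(h(nil)), A = mk(0, leaf(h(nil))) }, so A = mk(0, leaf(h(nil))).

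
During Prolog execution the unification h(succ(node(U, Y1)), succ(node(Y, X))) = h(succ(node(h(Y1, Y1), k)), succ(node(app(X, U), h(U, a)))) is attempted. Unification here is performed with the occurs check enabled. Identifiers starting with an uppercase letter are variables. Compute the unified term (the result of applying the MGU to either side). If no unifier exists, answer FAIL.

Decompose h/2: succ(node(U, Y1)) = succ(node(h(Y1, Y1), k)),  succ(node(Y, X)) = succ(node(app(X, U), h(U, a))).
Decompose succ/1: node(U, Y1) = node(h(Y1, Y1), k).
Decompose node/2: U = h(Y1, Y1),  Y1 = k.
Bind U := h(Y1, Y1); substituting into the one remaining equation that mentions U gives: succ(node(Y, X)) = succ(node(app(X, h(Y1, Y1)), h(h(Y1, Y1), a))).
Bind Y1 := k; substituting into the remaining equation gives: succ(node(Y, X)) = succ(node(app(X, h(k, k)), h(h(k, k), a))). Substituting into the earlier binding gives U := h(k, k).
Decompose succ/1: node(Y, X) = node(app(X, h(k, k)), h(h(k, k), a)).
Decompose node/2: Y = app(X, h(k, k)),  X = h(h(k, k), a).
Bind Y := app(X, h(k, k)); no other remaining equation mentions Y.
Bind X := h(h(k, k), a). Substituting into the earlier binding gives Y := app(h(h(k, k), a), h(k, k)).
Applying the MGU to either side gives h(succ(node(h(k, k), k)), succ(node(app(h(h(k, k), a), h(k, k)), h(h(k, k), a)))).

h(succ(node(h(k, k), k)), succ(node(app(h(h(k, k), a), h(k, k)), h(h(k, k), a))))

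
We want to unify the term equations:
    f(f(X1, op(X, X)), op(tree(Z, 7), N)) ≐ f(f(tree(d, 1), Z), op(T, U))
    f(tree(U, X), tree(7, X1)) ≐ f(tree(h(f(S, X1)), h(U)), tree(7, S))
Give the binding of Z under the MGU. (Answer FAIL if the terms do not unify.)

Decompose f/2: f(X1, op(X, X)) ≐ f(tree(d, 1), Z),  op(tree(Z, 7), N) ≐ op(T, U).
Decompose f/2: X1 ≐ tree(d, 1),  op(X, X) ≐ Z.
Bind X1 := tree(d, 1); substituting into the one remaining equation that mentions X1 gives: f(tree(U, X), tree(7, tree(d, 1))) ≐ f(tree(h(f(S, tree(d, 1))), h(U)), tree(7, S)).
Bind Z := op(X, X); substituting into the one remaining equation that mentions Z gives: op(tree(op(X, X), 7), N) ≐ op(T, U).
Decompose op/2: tree(op(X, X), 7) ≐ T,  N ≐ U.
Bind T := tree(op(X, X), 7); no other remaining equation mentions T.
Bind N := U; no other remaining equation mentions N.
Decompose f/2: tree(U, X) ≐ tree(h(f(S, tree(d, 1))), h(U)),  tree(7, tree(d, 1)) ≐ tree(7, S).
Decompose tree/2: U ≐ h(f(S, tree(d, 1))),  X ≐ h(U).
Bind U := h(f(S, tree(d, 1))); substituting into the one remaining equation that mentions U gives: X ≐ h(h(f(S, tree(d, 1)))). Substituting into the earlier binding gives N := h(f(S, tree(d, 1))).
Bind X := h(h(f(S, tree(d, 1)))); no other remaining equation mentions X. Substituting into the earlier bindings gives Z := op(h(h(f(S, tree(d, 1)))), h(h(f(S, tree(d, 1))))), T := tree(op(h(h(f(S, tree(d, 1)))), h(h(f(S, tree(d, 1))))), 7).
Decompose tree/2: 7 ≐ 7,  tree(d, 1) ≐ S.
Delete trivial equation 7 ≐ 7.
Bind S := tree(d, 1). Substituting into the earlier bindings gives Z := op(h(h(f(tree(d, 1), tree(d, 1)))), h(h(f(tree(d, 1), tree(d, 1))))), T := tree(op(h(h(f(tree(d, 1), tree(d, 1)))), h(h(f(tree(d, 1), tree(d, 1))))), 7), N := h(f(tree(d, 1), tree(d, 1))), U := h(f(tree(d, 1), tree(d, 1))), X := h(h(f(tree(d, 1), tree(d, 1)))).
MGU = { X1 -> tree(d, 1), Z -> op(h(h(f(tree(d, 1), tree(d, 1)))), h(h(f(tree(d, 1), tree(d, 1))))), T -> tree(op(h(h(f(tree(d, 1), tree(d, 1)))), h(h(f(tree(d, 1), tree(d, 1))))), 7), N -> h(f(tree(d, 1), tree(d, 1))), U -> h(f(tree(d, 1), tree(d, 1))), X -> h(h(f(tree(d, 1), tree(d, 1)))), S -> tree(d, 1) }, so Z -> op(h(h(f(tree(d, 1), tree(d, 1)))), h(h(f(tree(d, 1), tree(d, 1))))).

op(h(h(f(tree(d, 1), tree(d, 1)))), h(h(f(tree(d, 1), tree(d, 1)))))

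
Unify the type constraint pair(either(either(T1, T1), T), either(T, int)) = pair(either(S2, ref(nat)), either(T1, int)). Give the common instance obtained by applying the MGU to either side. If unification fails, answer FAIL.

pair(either(either(ref(nat), ref(nat)), ref(nat)), either(ref(nat), int))

Decompose pair/2: either(either(T1, T1), T) = either(S2, ref(nat)),  either(T, int) = either(T1, int).
Decompose either/2: either(T1, T1) = S2,  T = ref(nat).
Bind S2 := either(T1, T1); no other remaining equation mentions S2.
Bind T := ref(nat); substituting into the remaining equation gives: either(ref(nat), int) = either(T1, int).
Decompose either/2: ref(nat) = T1,  int = int.
Bind T1 := ref(nat); no other remaining equation mentions T1. Substituting into the earlier binding gives S2 := either(ref(nat), ref(nat)).
Delete trivial equation int = int.
Applying the MGU to either side gives pair(either(either(ref(nat), ref(nat)), ref(nat)), either(ref(nat), int)).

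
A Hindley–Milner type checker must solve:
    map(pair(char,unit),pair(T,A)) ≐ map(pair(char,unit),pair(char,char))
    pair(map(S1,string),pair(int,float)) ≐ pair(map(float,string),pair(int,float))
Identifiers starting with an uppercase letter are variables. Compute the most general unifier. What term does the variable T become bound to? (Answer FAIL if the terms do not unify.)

char

Decompose map/2: pair(char,unit) ≐ pair(char,unit),  pair(T,A) ≐ pair(char,char).
Delete trivial equation pair(char,unit) ≐ pair(char,unit).
Decompose pair/2: T ≐ char,  A ≐ char.
Bind T := char; no other remaining equation mentions T.
Bind A := char; no other remaining equation mentions A.
Decompose pair/2: map(S1,string) ≐ map(float,string),  pair(int,float) ≐ pair(int,float).
Decompose map/2: S1 ≐ float,  string ≐ string.
Bind S1 := float; no other remaining equation mentions S1.
Delete trivial equation string ≐ string.
Delete trivial equation pair(int,float) ≐ pair(int,float).
MGU = { T := char, A := char, S1 := float }, so T := char.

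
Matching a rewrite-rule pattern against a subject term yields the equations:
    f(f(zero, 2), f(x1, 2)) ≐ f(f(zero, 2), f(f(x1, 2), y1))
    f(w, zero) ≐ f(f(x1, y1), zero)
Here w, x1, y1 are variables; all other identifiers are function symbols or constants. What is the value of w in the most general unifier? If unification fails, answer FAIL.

FAIL

Decompose f/2: f(zero, 2) ≐ f(zero, 2),  f(x1, 2) ≐ f(f(x1, 2), y1).
Delete trivial equation f(zero, 2) ≐ f(zero, 2).
Decompose f/2: x1 ≐ f(x1, 2),  2 ≐ y1.
Occurs check fails: x1 occurs in f(x1, 2); the equation x1 ≐ f(x1, 2) has no finite solution.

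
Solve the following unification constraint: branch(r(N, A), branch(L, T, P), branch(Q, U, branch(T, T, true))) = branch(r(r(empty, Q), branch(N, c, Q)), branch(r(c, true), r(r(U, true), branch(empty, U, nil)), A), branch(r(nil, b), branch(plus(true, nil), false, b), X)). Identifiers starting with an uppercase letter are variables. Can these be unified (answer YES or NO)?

YES

Decompose branch/3: r(N, A) = r(r(empty, Q), branch(N, c, Q)),  branch(L, T, P) = branch(r(c, true), r(r(U, true), branch(empty, U, nil)), A),  branch(Q, U, branch(T, T, true)) = branch(r(nil, b), branch(plus(true, nil), false, b), X).
Decompose r/2: N = r(empty, Q),  A = branch(N, c, Q).
Bind N := r(empty, Q); substituting into the one remaining equation that mentions N gives: A = branch(r(empty, Q), c, Q).
Bind A := branch(r(empty, Q), c, Q); substituting into the one remaining equation that mentions A gives: branch(L, T, P) = branch(r(c, true), r(r(U, true), branch(empty, U, nil)), branch(r(empty, Q), c, Q)).
Decompose branch/3: L = r(c, true),  T = r(r(U, true), branch(empty, U, nil)),  P = branch(r(empty, Q), c, Q).
Bind L := r(c, true); no other remaining equation mentions L.
Bind T := r(r(U, true), branch(empty, U, nil)); substituting into the one remaining equation that mentions T gives: branch(Q, U, branch(r(r(U, true), branch(empty, U, nil)), r(r(U, true), branch(empty, U, nil)), true)) = branch(r(nil, b), branch(plus(true, nil), false, b), X).
Bind P := branch(r(empty, Q), c, Q); no other remaining equation mentions P.
Decompose branch/3: Q = r(nil, b),  U = branch(plus(true, nil), false, b),  branch(r(r(U, true), branch(empty, U, nil)), r(r(U, true), branch(empty, U, nil)), true) = X.
Bind Q := r(nil, b); no other remaining equation mentions Q. Substituting into the earlier bindings gives N := r(empty, r(nil, b)), A := branch(r(empty, r(nil, b)), c, r(nil, b)), P := branch(r(empty, r(nil, b)), c, r(nil, b)).
Bind U := branch(plus(true, nil), false, b); substituting into the remaining equation gives: branch(r(r(branch(plus(true, nil), false, b), true), branch(empty, branch(plus(true, nil), false, b), nil)), r(r(branch(plus(true, nil), false, b), true), branch(empty, branch(plus(true, nil), false, b), nil)), true) = X. Substituting into the earlier binding gives T := r(r(branch(plus(true, nil), false, b), true), branch(empty, branch(plus(true, nil), false, b), nil)).
Bind X := branch(r(r(branch(plus(true, nil), false, b), true), branch(empty, branch(plus(true, nil), false, b), nil)), r(r(branch(plus(true, nil), false, b), true), branch(empty, branch(plus(true, nil), false, b), nil)), true).
No equations remain and no clash or occurs-check failure arose, so a unifier exists.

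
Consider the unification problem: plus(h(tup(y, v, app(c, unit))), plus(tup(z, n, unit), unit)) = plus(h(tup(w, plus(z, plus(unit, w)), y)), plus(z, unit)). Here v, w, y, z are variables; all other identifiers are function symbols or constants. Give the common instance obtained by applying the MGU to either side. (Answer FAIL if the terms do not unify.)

Decompose plus/2: h(tup(y, v, app(c, unit))) = h(tup(w, plus(z, plus(unit, w)), y)),  plus(tup(z, n, unit), unit) = plus(z, unit).
Decompose h/1: tup(y, v, app(c, unit)) = tup(w, plus(z, plus(unit, w)), y).
Decompose tup/3: y = w,  v = plus(z, plus(unit, w)),  app(c, unit) = y.
Bind y := w; substituting into the one remaining equation that mentions y gives: app(c, unit) = w.
Bind v := plus(z, plus(unit, w)); no other remaining equation mentions v.
Bind w := app(c, unit); no other remaining equation mentions w. Substituting into the earlier bindings gives y := app(c, unit), v := plus(z, plus(unit, app(c, unit))).
Decompose plus/2: tup(z, n, unit) = z,  unit = unit.
Occurs check fails: z occurs in tup(z, n, unit); the equation z = tup(z, n, unit) has no finite solution.

FAIL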